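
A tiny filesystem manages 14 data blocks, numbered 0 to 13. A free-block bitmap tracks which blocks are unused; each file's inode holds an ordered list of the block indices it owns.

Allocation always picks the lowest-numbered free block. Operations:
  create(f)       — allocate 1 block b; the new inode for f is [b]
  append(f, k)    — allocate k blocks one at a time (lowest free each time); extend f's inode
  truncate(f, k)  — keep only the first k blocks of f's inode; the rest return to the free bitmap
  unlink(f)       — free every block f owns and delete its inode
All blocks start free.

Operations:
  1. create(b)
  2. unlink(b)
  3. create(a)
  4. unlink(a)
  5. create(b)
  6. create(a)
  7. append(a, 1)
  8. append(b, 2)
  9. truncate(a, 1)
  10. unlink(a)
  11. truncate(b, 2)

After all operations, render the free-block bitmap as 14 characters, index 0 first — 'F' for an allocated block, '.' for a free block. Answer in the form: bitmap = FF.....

[1] create(b) — b=0 (map F.............)
[2] unlink(b) —  (map ..............)
[3] create(a) — a=0 (map F.............)
[4] unlink(a) —  (map ..............)
[5] create(b) — b=0 (map F.............)
[6] create(a) — a=1 b=0 (map FF............)
[7] append(a, 1) — a=1,2 b=0 (map FFF...........)
[8] append(b, 2) — a=1,2 b=0,3,4 (map FFFFF.........)
[9] truncate(a, 1) — a=1 b=0,3,4 (map FF.FF.........)
[10] unlink(a) — b=0,3,4 (map F..FF.........)
[11] truncate(b, 2) — b=0,3 (map F..F..........)

bitmap = F..F..........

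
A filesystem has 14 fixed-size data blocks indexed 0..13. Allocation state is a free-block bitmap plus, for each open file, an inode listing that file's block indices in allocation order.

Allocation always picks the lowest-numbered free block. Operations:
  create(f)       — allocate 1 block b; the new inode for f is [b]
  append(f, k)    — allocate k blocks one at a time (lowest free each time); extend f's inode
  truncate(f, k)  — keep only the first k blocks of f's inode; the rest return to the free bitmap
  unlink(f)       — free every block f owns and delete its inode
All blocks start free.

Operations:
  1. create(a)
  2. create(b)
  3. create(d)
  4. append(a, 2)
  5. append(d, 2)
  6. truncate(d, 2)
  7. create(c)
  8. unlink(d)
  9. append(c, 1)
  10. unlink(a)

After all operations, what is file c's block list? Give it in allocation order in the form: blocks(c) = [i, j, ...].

  1. create(a)  ⇒  F.............  {a→[0]}
  2. create(b)  ⇒  FF............  {a→[0]; b→[1]}
  3. create(d)  ⇒  FFF...........  {a→[0]; b→[1]; d→[2]}
  4. append(a, 2)  ⇒  FFFFF.........  {a→[0, 3, 4]; b→[1]; d→[2]}
  5. append(d, 2)  ⇒  FFFFFFF.......  {a→[0, 3, 4]; b→[1]; d→[2, 5, 6]}
  6. truncate(d, 2)  ⇒  FFFFFF........  {a→[0, 3, 4]; b→[1]; d→[2, 5]}
  7. create(c)  ⇒  FFFFFFF.......  {a→[0, 3, 4]; b→[1]; c→[6]; d→[2, 5]}
  8. unlink(d)  ⇒  FF.FF.F.......  {a→[0, 3, 4]; b→[1]; c→[6]}
  9. append(c, 1)  ⇒  FFFFF.F.......  {a→[0, 3, 4]; b→[1]; c→[6, 2]}
  10. unlink(a)  ⇒  .FF...F.......  {b→[1]; c→[6, 2]}

blocks(c) = [6, 2]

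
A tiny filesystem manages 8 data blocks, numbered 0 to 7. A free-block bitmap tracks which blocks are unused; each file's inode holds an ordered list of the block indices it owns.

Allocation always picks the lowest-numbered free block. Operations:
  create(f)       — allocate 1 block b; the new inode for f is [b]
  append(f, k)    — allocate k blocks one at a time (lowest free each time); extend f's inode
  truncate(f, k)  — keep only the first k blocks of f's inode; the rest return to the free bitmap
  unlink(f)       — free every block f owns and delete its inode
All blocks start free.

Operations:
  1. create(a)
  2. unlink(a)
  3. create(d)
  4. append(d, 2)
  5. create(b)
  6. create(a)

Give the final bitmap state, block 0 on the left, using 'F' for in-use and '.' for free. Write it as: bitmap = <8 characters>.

bitmap = FFFFF...

  1. create(a)  ⇒  F.......  {a→[0]}
  2. unlink(a)  ⇒  ........  {}
  3. create(d)  ⇒  F.......  {d→[0]}
  4. append(d, 2)  ⇒  FFF.....  {d→[0, 1, 2]}
  5. create(b)  ⇒  FFFF....  {b→[3]; d→[0, 1, 2]}
  6. create(a)  ⇒  FFFFF...  {a→[4]; b→[3]; d→[0, 1, 2]}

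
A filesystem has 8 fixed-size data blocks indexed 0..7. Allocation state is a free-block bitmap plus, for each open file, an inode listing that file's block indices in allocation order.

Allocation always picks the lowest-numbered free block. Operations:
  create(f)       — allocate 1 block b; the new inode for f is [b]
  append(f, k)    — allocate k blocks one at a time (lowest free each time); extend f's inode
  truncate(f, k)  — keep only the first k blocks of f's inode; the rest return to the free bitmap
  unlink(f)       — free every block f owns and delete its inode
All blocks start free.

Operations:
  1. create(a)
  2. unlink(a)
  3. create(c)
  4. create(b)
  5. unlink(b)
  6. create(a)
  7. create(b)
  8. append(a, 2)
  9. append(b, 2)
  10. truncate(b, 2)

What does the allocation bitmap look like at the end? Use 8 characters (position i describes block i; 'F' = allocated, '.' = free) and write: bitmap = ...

  1. create(a)  ⇒  F.......  {a→[0]}
  2. unlink(a)  ⇒  ........  {}
  3. create(c)  ⇒  F.......  {c→[0]}
  4. create(b)  ⇒  FF......  {b→[1]; c→[0]}
  5. unlink(b)  ⇒  F.......  {c→[0]}
  6. create(a)  ⇒  FF......  {a→[1]; c→[0]}
  7. create(b)  ⇒  FFF.....  {a→[1]; b→[2]; c→[0]}
  8. append(a, 2)  ⇒  FFFFF...  {a→[1, 3, 4]; b→[2]; c→[0]}
  9. append(b, 2)  ⇒  FFFFFFF.  {a→[1, 3, 4]; b→[2, 5, 6]; c→[0]}
  10. truncate(b, 2)  ⇒  FFFFFF..  {a→[1, 3, 4]; b→[2, 5]; c→[0]}

bitmap = FFFFFF..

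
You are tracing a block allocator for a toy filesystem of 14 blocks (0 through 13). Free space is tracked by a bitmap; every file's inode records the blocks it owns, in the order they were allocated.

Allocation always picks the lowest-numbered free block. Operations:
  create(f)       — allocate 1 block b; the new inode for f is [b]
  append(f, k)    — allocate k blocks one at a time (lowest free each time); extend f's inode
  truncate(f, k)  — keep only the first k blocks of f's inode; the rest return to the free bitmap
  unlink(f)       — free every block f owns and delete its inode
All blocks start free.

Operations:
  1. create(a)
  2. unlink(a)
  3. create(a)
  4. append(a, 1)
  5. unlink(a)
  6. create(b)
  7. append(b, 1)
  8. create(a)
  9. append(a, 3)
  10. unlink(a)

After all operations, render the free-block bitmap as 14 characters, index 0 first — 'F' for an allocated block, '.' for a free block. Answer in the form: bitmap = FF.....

[1] create(a) — a=0 (map F.............)
[2] unlink(a) —  (map ..............)
[3] create(a) — a=0 (map F.............)
[4] append(a, 1) — a=0,1 (map FF............)
[5] unlink(a) —  (map ..............)
[6] create(b) — b=0 (map F.............)
[7] append(b, 1) — b=0,1 (map FF............)
[8] create(a) — a=2 b=0,1 (map FFF...........)
[9] append(a, 3) — a=2,3,4,5 b=0,1 (map FFFFFF........)
[10] unlink(a) — b=0,1 (map FF............)

bitmap = FF............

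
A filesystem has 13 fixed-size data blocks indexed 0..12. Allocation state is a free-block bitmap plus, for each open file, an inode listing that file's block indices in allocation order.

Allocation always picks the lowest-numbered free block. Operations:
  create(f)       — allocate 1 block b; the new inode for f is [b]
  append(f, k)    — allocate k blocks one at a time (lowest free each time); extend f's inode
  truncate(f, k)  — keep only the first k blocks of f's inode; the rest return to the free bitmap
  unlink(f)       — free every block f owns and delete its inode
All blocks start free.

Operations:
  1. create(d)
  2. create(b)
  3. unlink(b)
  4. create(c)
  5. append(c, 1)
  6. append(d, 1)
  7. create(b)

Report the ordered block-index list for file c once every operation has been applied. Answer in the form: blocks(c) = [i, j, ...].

create(d): bitmap=F............ | d=[0]
create(b): bitmap=FF........... | b=[1] d=[0]
unlink(b): bitmap=F............ | d=[0]
create(c): bitmap=FF........... | c=[1] d=[0]
append(c, 1): bitmap=FFF.......... | c=[1, 2] d=[0]
append(d, 1): bitmap=FFFF......... | c=[1, 2] d=[0, 3]
create(b): bitmap=FFFFF........ | b=[4] c=[1, 2] d=[0, 3]

blocks(c) = [1, 2]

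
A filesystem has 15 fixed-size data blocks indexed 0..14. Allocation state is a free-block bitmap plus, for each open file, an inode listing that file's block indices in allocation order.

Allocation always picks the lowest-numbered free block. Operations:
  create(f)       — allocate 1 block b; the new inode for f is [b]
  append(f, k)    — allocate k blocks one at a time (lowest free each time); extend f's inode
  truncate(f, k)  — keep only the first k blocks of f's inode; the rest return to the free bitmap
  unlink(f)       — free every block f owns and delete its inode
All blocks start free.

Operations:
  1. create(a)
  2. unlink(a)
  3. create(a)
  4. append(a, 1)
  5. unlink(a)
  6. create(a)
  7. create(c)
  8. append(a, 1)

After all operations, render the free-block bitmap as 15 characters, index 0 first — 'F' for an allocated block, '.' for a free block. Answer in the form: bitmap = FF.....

bitmap = FFF............

after create(a) → a:[0]  free=[F..............]
after unlink(a) →   free=[...............]
after create(a) → a:[0]  free=[F..............]
after append(a, 1) → a:[0, 1]  free=[FF.............]
after unlink(a) →   free=[...............]
after create(a) → a:[0]  free=[F..............]
after create(c) → a:[0], c:[1]  free=[FF.............]
after append(a, 1) → a:[0, 2], c:[1]  free=[FFF............]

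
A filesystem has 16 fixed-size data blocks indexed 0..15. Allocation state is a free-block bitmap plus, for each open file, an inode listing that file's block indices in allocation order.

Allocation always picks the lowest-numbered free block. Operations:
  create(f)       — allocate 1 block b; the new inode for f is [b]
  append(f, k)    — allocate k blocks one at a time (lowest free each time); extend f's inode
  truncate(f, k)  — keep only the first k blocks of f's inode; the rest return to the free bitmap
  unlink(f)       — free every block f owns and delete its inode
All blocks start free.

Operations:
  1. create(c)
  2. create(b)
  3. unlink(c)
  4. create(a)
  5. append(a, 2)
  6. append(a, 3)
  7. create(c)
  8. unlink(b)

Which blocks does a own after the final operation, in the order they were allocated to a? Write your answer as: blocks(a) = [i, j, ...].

blocks(a) = [0, 2, 3, 4, 5, 6]

[1] create(c) — c=0 (map F...............)
[2] create(b) — b=1 c=0 (map FF..............)
[3] unlink(c) — b=1 (map .F..............)
[4] create(a) — a=0 b=1 (map FF..............)
[5] append(a, 2) — a=0,2,3 b=1 (map FFFF............)
[6] append(a, 3) — a=0,2,3,4,5,6 b=1 (map FFFFFFF.........)
[7] create(c) — a=0,2,3,4,5,6 b=1 c=7 (map FFFFFFFF........)
[8] unlink(b) — a=0,2,3,4,5,6 c=7 (map F.FFFFFF........)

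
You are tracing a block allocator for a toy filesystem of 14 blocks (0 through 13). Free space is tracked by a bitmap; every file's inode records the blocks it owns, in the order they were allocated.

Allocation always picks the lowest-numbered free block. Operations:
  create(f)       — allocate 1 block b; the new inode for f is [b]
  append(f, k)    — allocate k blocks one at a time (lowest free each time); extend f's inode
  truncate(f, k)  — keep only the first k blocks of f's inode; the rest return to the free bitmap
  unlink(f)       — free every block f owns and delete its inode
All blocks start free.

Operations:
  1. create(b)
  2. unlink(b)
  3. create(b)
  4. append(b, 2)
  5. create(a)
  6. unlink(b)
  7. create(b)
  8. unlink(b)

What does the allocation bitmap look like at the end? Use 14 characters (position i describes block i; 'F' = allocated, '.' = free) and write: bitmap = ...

  1. create(b)  ⇒  F.............  {b→[0]}
  2. unlink(b)  ⇒  ..............  {}
  3. create(b)  ⇒  F.............  {b→[0]}
  4. append(b, 2)  ⇒  FFF...........  {b→[0, 1, 2]}
  5. create(a)  ⇒  FFFF..........  {a→[3]; b→[0, 1, 2]}
  6. unlink(b)  ⇒  ...F..........  {a→[3]}
  7. create(b)  ⇒  F..F..........  {a→[3]; b→[0]}
  8. unlink(b)  ⇒  ...F..........  {a→[3]}

bitmap = ...F..........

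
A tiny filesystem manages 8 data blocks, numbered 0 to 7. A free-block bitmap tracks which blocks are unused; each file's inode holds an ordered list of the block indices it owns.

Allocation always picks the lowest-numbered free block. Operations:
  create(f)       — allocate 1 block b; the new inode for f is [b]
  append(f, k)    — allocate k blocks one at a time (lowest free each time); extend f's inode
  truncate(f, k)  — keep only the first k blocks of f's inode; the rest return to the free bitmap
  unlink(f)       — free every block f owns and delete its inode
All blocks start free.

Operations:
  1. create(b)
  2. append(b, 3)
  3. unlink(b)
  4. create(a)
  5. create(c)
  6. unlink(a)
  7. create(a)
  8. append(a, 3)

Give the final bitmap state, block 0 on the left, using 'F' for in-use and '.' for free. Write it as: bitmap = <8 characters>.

bitmap = FFFFF...

after create(b) → b:[0]  free=[F.......]
after append(b, 3) → b:[0, 1, 2, 3]  free=[FFFF....]
after unlink(b) →   free=[........]
after create(a) → a:[0]  free=[F.......]
after create(c) → a:[0], c:[1]  free=[FF......]
after unlink(a) → c:[1]  free=[.F......]
after create(a) → a:[0], c:[1]  free=[FF......]
after append(a, 3) → a:[0, 2, 3, 4], c:[1]  free=[FFFFF...]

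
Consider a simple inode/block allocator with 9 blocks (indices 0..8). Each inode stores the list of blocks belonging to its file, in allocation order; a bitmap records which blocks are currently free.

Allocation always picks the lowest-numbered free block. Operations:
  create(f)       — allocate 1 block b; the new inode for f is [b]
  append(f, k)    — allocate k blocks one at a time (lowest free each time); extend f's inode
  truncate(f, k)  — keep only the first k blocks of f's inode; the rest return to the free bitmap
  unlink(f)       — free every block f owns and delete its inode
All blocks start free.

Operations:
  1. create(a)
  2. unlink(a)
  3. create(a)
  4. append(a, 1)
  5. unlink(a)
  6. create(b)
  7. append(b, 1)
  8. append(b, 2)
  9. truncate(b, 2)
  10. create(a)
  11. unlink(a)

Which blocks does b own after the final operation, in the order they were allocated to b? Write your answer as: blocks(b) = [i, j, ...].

blocks(b) = [0, 1]

create(a): bitmap=F........ | a=[0]
unlink(a): bitmap=......... | 
create(a): bitmap=F........ | a=[0]
append(a, 1): bitmap=FF....... | a=[0, 1]
unlink(a): bitmap=......... | 
create(b): bitmap=F........ | b=[0]
append(b, 1): bitmap=FF....... | b=[0, 1]
append(b, 2): bitmap=FFFF..... | b=[0, 1, 2, 3]
truncate(b, 2): bitmap=FF....... | b=[0, 1]
create(a): bitmap=FFF...... | a=[2] b=[0, 1]
unlink(a): bitmap=FF....... | b=[0, 1]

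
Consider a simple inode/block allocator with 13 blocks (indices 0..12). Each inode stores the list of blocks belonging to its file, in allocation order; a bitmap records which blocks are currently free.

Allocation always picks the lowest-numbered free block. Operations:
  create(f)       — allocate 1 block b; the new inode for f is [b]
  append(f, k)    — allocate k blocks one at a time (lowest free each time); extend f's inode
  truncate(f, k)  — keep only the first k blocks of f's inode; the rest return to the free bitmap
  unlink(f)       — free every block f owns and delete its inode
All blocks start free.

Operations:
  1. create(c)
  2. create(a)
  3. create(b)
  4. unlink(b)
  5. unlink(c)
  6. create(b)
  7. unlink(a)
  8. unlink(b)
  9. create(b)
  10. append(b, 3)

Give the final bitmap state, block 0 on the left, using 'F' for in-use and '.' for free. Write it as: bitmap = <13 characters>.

  1. create(c)  ⇒  F............  {c→[0]}
  2. create(a)  ⇒  FF...........  {a→[1]; c→[0]}
  3. create(b)  ⇒  FFF..........  {a→[1]; b→[2]; c→[0]}
  4. unlink(b)  ⇒  FF...........  {a→[1]; c→[0]}
  5. unlink(c)  ⇒  .F...........  {a→[1]}
  6. create(b)  ⇒  FF...........  {a→[1]; b→[0]}
  7. unlink(a)  ⇒  F............  {b→[0]}
  8. unlink(b)  ⇒  .............  {}
  9. create(b)  ⇒  F............  {b→[0]}
  10. append(b, 3)  ⇒  FFFF.........  {b→[0, 1, 2, 3]}

bitmap = FFFF.........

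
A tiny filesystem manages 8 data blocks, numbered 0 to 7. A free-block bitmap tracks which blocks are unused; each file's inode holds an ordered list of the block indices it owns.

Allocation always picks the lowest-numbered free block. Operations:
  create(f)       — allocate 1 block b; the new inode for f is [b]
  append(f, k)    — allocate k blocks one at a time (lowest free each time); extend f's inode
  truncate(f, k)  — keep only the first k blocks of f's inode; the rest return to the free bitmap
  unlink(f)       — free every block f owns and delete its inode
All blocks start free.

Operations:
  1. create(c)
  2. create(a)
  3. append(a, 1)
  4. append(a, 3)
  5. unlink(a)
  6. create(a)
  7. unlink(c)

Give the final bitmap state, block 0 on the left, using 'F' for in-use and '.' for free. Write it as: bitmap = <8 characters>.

create(c): bitmap=F....... | c=[0]
create(a): bitmap=FF...... | a=[1] c=[0]
append(a, 1): bitmap=FFF..... | a=[1, 2] c=[0]
append(a, 3): bitmap=FFFFFF.. | a=[1, 2, 3, 4, 5] c=[0]
unlink(a): bitmap=F....... | c=[0]
create(a): bitmap=FF...... | a=[1] c=[0]
unlink(c): bitmap=.F...... | a=[1]

bitmap = .F......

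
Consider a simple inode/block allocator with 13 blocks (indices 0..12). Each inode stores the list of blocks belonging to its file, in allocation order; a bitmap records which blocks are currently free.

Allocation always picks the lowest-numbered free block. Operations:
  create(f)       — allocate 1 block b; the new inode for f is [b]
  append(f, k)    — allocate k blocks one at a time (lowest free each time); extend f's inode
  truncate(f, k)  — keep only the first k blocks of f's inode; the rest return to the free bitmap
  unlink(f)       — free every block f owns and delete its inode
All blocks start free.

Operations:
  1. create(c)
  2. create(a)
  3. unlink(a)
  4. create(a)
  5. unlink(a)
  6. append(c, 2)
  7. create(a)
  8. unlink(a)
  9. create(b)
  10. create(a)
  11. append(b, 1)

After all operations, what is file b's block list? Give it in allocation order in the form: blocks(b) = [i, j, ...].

blocks(b) = [3, 5]

  1. create(c)  ⇒  F............  {c→[0]}
  2. create(a)  ⇒  FF...........  {a→[1]; c→[0]}
  3. unlink(a)  ⇒  F............  {c→[0]}
  4. create(a)  ⇒  FF...........  {a→[1]; c→[0]}
  5. unlink(a)  ⇒  F............  {c→[0]}
  6. append(c, 2)  ⇒  FFF..........  {c→[0, 1, 2]}
  7. create(a)  ⇒  FFFF.........  {a→[3]; c→[0, 1, 2]}
  8. unlink(a)  ⇒  FFF..........  {c→[0, 1, 2]}
  9. create(b)  ⇒  FFFF.........  {b→[3]; c→[0, 1, 2]}
  10. create(a)  ⇒  FFFFF........  {a→[4]; b→[3]; c→[0, 1, 2]}
  11. append(b, 1)  ⇒  FFFFFF.......  {a→[4]; b→[3, 5]; c→[0, 1, 2]}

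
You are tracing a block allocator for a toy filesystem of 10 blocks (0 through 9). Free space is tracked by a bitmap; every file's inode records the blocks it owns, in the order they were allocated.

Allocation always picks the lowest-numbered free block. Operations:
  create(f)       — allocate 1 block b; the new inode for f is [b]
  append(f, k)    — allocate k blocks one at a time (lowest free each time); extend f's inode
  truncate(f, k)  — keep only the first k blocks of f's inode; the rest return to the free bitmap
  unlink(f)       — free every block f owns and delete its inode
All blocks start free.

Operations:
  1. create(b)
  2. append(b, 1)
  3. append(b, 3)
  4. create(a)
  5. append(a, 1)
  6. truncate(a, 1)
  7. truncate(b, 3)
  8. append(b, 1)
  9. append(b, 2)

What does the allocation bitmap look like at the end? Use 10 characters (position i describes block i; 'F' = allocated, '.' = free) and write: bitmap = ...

bitmap = FFFFFFF...

create(b): bitmap=F......... | b=[0]
append(b, 1): bitmap=FF........ | b=[0, 1]
append(b, 3): bitmap=FFFFF..... | b=[0, 1, 2, 3, 4]
create(a): bitmap=FFFFFF.... | a=[5] b=[0, 1, 2, 3, 4]
append(a, 1): bitmap=FFFFFFF... | a=[5, 6] b=[0, 1, 2, 3, 4]
truncate(a, 1): bitmap=FFFFFF.... | a=[5] b=[0, 1, 2, 3, 4]
truncate(b, 3): bitmap=FFF..F.... | a=[5] b=[0, 1, 2]
append(b, 1): bitmap=FFFF.F.... | a=[5] b=[0, 1, 2, 3]
append(b, 2): bitmap=FFFFFFF... | a=[5] b=[0, 1, 2, 3, 4, 6]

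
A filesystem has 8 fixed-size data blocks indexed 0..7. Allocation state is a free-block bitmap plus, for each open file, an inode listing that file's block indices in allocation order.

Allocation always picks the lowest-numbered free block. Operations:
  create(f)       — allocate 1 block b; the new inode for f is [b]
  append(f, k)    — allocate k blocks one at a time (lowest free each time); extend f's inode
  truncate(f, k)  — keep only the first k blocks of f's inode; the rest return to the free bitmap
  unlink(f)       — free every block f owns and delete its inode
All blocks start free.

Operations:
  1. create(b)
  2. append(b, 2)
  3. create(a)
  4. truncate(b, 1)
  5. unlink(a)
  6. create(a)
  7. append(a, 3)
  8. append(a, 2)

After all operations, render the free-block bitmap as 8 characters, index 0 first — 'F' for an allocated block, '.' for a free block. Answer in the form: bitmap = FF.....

bitmap = FFFFFFF.

create(b): bitmap=F....... | b=[0]
append(b, 2): bitmap=FFF..... | b=[0, 1, 2]
create(a): bitmap=FFFF.... | a=[3] b=[0, 1, 2]
truncate(b, 1): bitmap=F..F.... | a=[3] b=[0]
unlink(a): bitmap=F....... | b=[0]
create(a): bitmap=FF...... | a=[1] b=[0]
append(a, 3): bitmap=FFFFF... | a=[1, 2, 3, 4] b=[0]
append(a, 2): bitmap=FFFFFFF. | a=[1, 2, 3, 4, 5, 6] b=[0]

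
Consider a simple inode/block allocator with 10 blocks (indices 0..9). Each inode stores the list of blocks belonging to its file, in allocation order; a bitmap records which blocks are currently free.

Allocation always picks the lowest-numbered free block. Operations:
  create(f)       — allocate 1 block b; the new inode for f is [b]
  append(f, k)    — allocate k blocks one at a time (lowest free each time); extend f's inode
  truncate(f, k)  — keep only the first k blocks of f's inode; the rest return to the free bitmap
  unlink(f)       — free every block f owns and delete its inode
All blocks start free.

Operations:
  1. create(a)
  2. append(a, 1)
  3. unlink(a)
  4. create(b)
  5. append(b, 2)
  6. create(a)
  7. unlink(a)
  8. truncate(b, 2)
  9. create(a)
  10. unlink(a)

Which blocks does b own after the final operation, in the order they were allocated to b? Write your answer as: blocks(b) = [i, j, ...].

blocks(b) = [0, 1]

  1. create(a)  ⇒  F.........  {a→[0]}
  2. append(a, 1)  ⇒  FF........  {a→[0, 1]}
  3. unlink(a)  ⇒  ..........  {}
  4. create(b)  ⇒  F.........  {b→[0]}
  5. append(b, 2)  ⇒  FFF.......  {b→[0, 1, 2]}
  6. create(a)  ⇒  FFFF......  {a→[3]; b→[0, 1, 2]}
  7. unlink(a)  ⇒  FFF.......  {b→[0, 1, 2]}
  8. truncate(b, 2)  ⇒  FF........  {b→[0, 1]}
  9. create(a)  ⇒  FFF.......  {a→[2]; b→[0, 1]}
  10. unlink(a)  ⇒  FF........  {b→[0, 1]}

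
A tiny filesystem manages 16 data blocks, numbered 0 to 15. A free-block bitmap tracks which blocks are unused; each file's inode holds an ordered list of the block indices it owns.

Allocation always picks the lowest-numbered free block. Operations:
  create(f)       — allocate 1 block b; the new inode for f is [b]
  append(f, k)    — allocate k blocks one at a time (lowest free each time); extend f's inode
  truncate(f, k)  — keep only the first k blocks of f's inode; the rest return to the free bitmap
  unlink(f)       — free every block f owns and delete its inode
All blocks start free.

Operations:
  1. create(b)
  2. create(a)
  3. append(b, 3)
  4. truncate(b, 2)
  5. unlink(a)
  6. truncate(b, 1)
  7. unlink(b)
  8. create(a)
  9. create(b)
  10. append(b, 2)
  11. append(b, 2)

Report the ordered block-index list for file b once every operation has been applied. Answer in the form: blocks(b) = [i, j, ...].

[1] create(b) — b=0 (map F...............)
[2] create(a) — a=1 b=0 (map FF..............)
[3] append(b, 3) — a=1 b=0,2,3,4 (map FFFFF...........)
[4] truncate(b, 2) — a=1 b=0,2 (map FFF.............)
[5] unlink(a) — b=0,2 (map F.F.............)
[6] truncate(b, 1) — b=0 (map F...............)
[7] unlink(b) —  (map ................)
[8] create(a) — a=0 (map F...............)
[9] create(b) — a=0 b=1 (map FF..............)
[10] append(b, 2) — a=0 b=1,2,3 (map FFFF............)
[11] append(b, 2) — a=0 b=1,2,3,4,5 (map FFFFFF..........)

blocks(b) = [1, 2, 3, 4, 5]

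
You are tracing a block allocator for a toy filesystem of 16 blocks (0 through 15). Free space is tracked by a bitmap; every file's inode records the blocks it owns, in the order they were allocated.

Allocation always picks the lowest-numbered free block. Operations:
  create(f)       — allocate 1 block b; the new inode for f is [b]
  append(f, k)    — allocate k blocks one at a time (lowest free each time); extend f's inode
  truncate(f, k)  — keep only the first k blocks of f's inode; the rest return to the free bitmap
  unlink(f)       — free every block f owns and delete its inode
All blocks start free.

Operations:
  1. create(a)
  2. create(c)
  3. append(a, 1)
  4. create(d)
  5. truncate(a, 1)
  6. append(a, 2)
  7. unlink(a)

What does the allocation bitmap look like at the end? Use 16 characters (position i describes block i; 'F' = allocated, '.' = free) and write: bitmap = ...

[1] create(a) — a=0 (map F...............)
[2] create(c) — a=0 c=1 (map FF..............)
[3] append(a, 1) — a=0,2 c=1 (map FFF.............)
[4] create(d) — a=0,2 c=1 d=3 (map FFFF............)
[5] truncate(a, 1) — a=0 c=1 d=3 (map FF.F............)
[6] append(a, 2) — a=0,2,4 c=1 d=3 (map FFFFF...........)
[7] unlink(a) — c=1 d=3 (map .F.F............)

bitmap = .F.F............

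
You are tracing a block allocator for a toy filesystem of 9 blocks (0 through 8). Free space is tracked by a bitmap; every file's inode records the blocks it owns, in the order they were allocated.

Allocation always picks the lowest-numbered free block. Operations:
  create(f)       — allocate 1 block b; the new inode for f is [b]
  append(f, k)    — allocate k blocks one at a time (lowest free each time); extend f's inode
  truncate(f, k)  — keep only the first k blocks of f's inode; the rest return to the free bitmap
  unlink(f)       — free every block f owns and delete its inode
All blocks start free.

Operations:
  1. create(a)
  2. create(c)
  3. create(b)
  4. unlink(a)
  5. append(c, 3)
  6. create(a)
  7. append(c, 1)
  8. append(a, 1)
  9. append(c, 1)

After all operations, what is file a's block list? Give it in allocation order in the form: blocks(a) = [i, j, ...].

[1] create(a) — a=0 (map F........)
[2] create(c) — a=0 c=1 (map FF.......)
[3] create(b) — a=0 b=2 c=1 (map FFF......)
[4] unlink(a) — b=2 c=1 (map .FF......)
[5] append(c, 3) — b=2 c=1,0,3,4 (map FFFFF....)
[6] create(a) — a=5 b=2 c=1,0,3,4 (map FFFFFF...)
[7] append(c, 1) — a=5 b=2 c=1,0,3,4,6 (map FFFFFFF..)
[8] append(a, 1) — a=5,7 b=2 c=1,0,3,4,6 (map FFFFFFFF.)
[9] append(c, 1) — a=5,7 b=2 c=1,0,3,4,6,8 (map FFFFFFFFF)

blocks(a) = [5, 7]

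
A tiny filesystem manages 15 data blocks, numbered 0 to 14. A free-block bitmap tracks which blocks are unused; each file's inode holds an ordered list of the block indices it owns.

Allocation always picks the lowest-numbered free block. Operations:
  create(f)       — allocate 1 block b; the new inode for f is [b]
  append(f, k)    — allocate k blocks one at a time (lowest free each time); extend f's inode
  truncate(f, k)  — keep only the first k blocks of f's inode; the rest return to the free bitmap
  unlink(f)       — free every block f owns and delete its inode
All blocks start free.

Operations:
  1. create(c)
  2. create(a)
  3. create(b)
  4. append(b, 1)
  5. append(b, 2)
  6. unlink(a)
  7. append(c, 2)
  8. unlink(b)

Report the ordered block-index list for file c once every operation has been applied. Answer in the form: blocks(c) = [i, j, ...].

[1] create(c) — c=0 (map F..............)
[2] create(a) — a=1 c=0 (map FF.............)
[3] create(b) — a=1 b=2 c=0 (map FFF............)
[4] append(b, 1) — a=1 b=2,3 c=0 (map FFFF...........)
[5] append(b, 2) — a=1 b=2,3,4,5 c=0 (map FFFFFF.........)
[6] unlink(a) — b=2,3,4,5 c=0 (map F.FFFF.........)
[7] append(c, 2) — b=2,3,4,5 c=0,1,6 (map FFFFFFF........)
[8] unlink(b) — c=0,1,6 (map FF....F........)

blocks(c) = [0, 1, 6]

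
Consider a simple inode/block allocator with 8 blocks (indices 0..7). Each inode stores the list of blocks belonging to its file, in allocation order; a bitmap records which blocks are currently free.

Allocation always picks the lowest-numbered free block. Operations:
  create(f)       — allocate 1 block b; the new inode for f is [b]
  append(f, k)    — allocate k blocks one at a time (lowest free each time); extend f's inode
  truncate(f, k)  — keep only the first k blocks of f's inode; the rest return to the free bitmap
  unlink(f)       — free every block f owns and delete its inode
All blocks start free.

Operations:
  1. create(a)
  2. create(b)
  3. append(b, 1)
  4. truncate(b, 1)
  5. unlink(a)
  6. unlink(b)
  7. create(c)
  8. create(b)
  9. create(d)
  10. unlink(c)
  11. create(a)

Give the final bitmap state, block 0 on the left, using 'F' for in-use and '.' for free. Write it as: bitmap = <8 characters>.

bitmap = FFF.....

after create(a) → a:[0]  free=[F.......]
after create(b) → a:[0], b:[1]  free=[FF......]
after append(b, 1) → a:[0], b:[1, 2]  free=[FFF.....]
after truncate(b, 1) → a:[0], b:[1]  free=[FF......]
after unlink(a) → b:[1]  free=[.F......]
after unlink(b) →   free=[........]
after create(c) → c:[0]  free=[F.......]
after create(b) → b:[1], c:[0]  free=[FF......]
after create(d) → b:[1], c:[0], d:[2]  free=[FFF.....]
after unlink(c) → b:[1], d:[2]  free=[.FF.....]
after create(a) → a:[0], b:[1], d:[2]  free=[FFF.....]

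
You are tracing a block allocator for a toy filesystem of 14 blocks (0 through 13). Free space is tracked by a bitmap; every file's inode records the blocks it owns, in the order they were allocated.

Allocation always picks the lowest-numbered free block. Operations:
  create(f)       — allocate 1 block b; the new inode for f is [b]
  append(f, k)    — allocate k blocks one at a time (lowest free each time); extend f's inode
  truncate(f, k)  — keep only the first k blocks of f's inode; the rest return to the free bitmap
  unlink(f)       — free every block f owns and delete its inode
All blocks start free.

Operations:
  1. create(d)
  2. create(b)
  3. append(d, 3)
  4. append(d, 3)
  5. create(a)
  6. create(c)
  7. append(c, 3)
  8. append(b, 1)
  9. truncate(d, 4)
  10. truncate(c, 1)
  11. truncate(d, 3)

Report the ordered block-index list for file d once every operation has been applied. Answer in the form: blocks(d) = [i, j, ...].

  1. create(d)  ⇒  F.............  {d→[0]}
  2. create(b)  ⇒  FF............  {b→[1]; d→[0]}
  3. append(d, 3)  ⇒  FFFFF.........  {b→[1]; d→[0, 2, 3, 4]}
  4. append(d, 3)  ⇒  FFFFFFFF......  {b→[1]; d→[0, 2, 3, 4, 5, 6, 7]}
  5. create(a)  ⇒  FFFFFFFFF.....  {a→[8]; b→[1]; d→[0, 2, 3, 4, 5, 6, 7]}
  6. create(c)  ⇒  FFFFFFFFFF....  {a→[8]; b→[1]; c→[9]; d→[0, 2, 3, 4, 5, 6, 7]}
  7. append(c, 3)  ⇒  FFFFFFFFFFFFF.  {a→[8]; b→[1]; c→[9, 10, 11, 12]; d→[0, 2, 3, 4, 5, 6, 7]}
  8. append(b, 1)  ⇒  FFFFFFFFFFFFFF  {a→[8]; b→[1, 13]; c→[9, 10, 11, 12]; d→[0, 2, 3, 4, 5, 6, 7]}
  9. truncate(d, 4)  ⇒  FFFFF...FFFFFF  {a→[8]; b→[1, 13]; c→[9, 10, 11, 12]; d→[0, 2, 3, 4]}
  10. truncate(c, 1)  ⇒  FFFFF...FF...F  {a→[8]; b→[1, 13]; c→[9]; d→[0, 2, 3, 4]}
  11. truncate(d, 3)  ⇒  FFFF....FF...F  {a→[8]; b→[1, 13]; c→[9]; d→[0, 2, 3]}

blocks(d) = [0, 2, 3]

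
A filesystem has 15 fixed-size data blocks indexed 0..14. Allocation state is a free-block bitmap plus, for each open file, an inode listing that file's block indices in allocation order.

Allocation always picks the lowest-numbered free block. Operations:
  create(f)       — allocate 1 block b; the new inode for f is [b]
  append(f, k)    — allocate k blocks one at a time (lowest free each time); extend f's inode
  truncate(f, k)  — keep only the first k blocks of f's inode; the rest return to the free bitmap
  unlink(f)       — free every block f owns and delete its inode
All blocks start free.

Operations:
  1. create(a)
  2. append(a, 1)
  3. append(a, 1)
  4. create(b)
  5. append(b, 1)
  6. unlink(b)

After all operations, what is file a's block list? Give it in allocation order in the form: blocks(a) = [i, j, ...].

[1] create(a) — a=0 (map F..............)
[2] append(a, 1) — a=0,1 (map FF.............)
[3] append(a, 1) — a=0,1,2 (map FFF............)
[4] create(b) — a=0,1,2 b=3 (map FFFF...........)
[5] append(b, 1) — a=0,1,2 b=3,4 (map FFFFF..........)
[6] unlink(b) — a=0,1,2 (map FFF............)

blocks(a) = [0, 1, 2]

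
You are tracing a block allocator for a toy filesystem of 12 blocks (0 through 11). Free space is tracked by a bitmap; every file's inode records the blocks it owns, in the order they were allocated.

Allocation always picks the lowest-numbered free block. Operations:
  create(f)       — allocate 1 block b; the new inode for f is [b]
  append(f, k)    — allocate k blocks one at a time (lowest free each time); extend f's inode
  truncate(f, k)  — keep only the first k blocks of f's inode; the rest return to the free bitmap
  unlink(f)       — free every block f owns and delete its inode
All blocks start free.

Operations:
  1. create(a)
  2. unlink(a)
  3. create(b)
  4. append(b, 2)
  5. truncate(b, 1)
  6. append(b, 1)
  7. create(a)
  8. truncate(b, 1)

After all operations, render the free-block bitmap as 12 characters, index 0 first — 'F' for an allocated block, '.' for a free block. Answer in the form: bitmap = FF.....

  1. create(a)  ⇒  F...........  {a→[0]}
  2. unlink(a)  ⇒  ............  {}
  3. create(b)  ⇒  F...........  {b→[0]}
  4. append(b, 2)  ⇒  FFF.........  {b→[0, 1, 2]}
  5. truncate(b, 1)  ⇒  F...........  {b→[0]}
  6. append(b, 1)  ⇒  FF..........  {b→[0, 1]}
  7. create(a)  ⇒  FFF.........  {a→[2]; b→[0, 1]}
  8. truncate(b, 1)  ⇒  F.F.........  {a→[2]; b→[0]}

bitmap = F.F.........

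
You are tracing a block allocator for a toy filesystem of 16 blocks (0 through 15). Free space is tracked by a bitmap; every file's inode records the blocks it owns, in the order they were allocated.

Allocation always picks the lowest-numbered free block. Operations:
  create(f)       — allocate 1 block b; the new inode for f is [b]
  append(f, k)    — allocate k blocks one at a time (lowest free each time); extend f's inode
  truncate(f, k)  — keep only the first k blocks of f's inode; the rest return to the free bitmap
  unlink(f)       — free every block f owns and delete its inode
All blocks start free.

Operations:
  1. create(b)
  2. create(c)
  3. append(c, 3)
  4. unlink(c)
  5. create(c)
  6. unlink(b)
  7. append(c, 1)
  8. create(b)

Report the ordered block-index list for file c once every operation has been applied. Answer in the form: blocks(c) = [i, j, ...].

create(b): bitmap=F............... | b=[0]
create(c): bitmap=FF.............. | b=[0] c=[1]
append(c, 3): bitmap=FFFFF........... | b=[0] c=[1, 2, 3, 4]
unlink(c): bitmap=F............... | b=[0]
create(c): bitmap=FF.............. | b=[0] c=[1]
unlink(b): bitmap=.F.............. | c=[1]
append(c, 1): bitmap=FF.............. | c=[1, 0]
create(b): bitmap=FFF............. | b=[2] c=[1, 0]

blocks(c) = [1, 0]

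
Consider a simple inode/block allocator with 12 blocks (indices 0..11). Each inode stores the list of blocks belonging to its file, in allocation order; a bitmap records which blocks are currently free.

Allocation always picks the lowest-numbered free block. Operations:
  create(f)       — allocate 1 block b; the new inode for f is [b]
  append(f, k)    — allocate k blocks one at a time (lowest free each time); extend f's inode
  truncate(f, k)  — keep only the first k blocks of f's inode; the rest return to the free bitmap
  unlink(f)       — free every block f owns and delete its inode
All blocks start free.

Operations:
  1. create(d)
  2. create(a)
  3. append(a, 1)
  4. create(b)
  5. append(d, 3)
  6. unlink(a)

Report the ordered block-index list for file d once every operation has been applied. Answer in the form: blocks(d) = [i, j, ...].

blocks(d) = [0, 4, 5, 6]

[1] create(d) — d=0 (map F...........)
[2] create(a) — a=1 d=0 (map FF..........)
[3] append(a, 1) — a=1,2 d=0 (map FFF.........)
[4] create(b) — a=1,2 b=3 d=0 (map FFFF........)
[5] append(d, 3) — a=1,2 b=3 d=0,4,5,6 (map FFFFFFF.....)
[6] unlink(a) — b=3 d=0,4,5,6 (map F..FFFF.....)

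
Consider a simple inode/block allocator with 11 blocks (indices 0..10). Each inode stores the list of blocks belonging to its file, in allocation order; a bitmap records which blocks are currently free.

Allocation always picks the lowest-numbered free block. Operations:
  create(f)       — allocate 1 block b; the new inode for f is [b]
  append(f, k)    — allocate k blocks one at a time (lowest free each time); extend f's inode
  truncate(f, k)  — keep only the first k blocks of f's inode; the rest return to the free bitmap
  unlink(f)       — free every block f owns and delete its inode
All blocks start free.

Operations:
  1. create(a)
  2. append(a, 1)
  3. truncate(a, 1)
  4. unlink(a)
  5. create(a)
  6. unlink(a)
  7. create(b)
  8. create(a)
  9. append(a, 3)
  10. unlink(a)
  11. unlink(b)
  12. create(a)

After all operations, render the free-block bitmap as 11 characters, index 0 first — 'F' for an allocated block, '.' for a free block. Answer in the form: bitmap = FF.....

after create(a) → a:[0]  free=[F..........]
after append(a, 1) → a:[0, 1]  free=[FF.........]
after truncate(a, 1) → a:[0]  free=[F..........]
after unlink(a) →   free=[...........]
after create(a) → a:[0]  free=[F..........]
after unlink(a) →   free=[...........]
after create(b) → b:[0]  free=[F..........]
after create(a) → a:[1], b:[0]  free=[FF.........]
after append(a, 3) → a:[1, 2, 3, 4], b:[0]  free=[FFFFF......]
after unlink(a) → b:[0]  free=[F..........]
after unlink(b) →   free=[...........]
after create(a) → a:[0]  free=[F..........]

bitmap = F..........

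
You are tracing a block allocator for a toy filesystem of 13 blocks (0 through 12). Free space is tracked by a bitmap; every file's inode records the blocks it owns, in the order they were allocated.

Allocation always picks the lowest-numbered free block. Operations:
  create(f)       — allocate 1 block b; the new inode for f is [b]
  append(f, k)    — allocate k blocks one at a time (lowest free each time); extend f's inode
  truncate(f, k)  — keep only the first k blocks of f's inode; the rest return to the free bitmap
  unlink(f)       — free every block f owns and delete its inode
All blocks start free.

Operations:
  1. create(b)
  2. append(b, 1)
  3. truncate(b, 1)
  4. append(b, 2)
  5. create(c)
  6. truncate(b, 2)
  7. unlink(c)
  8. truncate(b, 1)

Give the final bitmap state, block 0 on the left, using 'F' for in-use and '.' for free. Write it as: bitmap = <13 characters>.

bitmap = F............

after create(b) → b:[0]  free=[F............]
after append(b, 1) → b:[0, 1]  free=[FF...........]
after truncate(b, 1) → b:[0]  free=[F............]
after append(b, 2) → b:[0, 1, 2]  free=[FFF..........]
after create(c) → b:[0, 1, 2], c:[3]  free=[FFFF.........]
after truncate(b, 2) → b:[0, 1], c:[3]  free=[FF.F.........]
after unlink(c) → b:[0, 1]  free=[FF...........]
after truncate(b, 1) → b:[0]  free=[F............]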